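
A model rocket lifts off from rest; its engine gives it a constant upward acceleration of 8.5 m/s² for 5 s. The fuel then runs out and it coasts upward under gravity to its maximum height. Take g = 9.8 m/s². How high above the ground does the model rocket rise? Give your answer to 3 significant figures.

Phase 1 (powered ascent): v₀ = 0 m/s, a = 8.5 m/s².
v = v₀ + at = 0 + (8.5)(5) = 42.5 m/s
Δx = v₀t + ½at² = 0·5 + 0.5·8.5·5² = 106 m

Phase 2 (coasting upward): v₀ = 42.5 m/s, a = -9.8 m/s².
v = v₀ + at → t = (0 − 42.5) / -9.8 = 4.34 s
v² = v₀² + 2aΔx → Δx = (0² − 42.5²)/(2·-9.8) = 92.2 m
Maximum height = 106 + 92.2 = 198 m

198 m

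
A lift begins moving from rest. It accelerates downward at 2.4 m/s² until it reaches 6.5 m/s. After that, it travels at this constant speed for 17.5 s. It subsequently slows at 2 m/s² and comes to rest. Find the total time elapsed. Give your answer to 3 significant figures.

23.5 s

Phase 1 (accelerating): v₀ = 0 m/s, a = 2.4 m/s².
v = v₀ + at → t = (6.5 − 0) / 2.4 = 2.71 s
v² = v₀² + 2aΔx → Δx = (6.5² − 0²)/(2·2.4) = 8.80 m

Phase 2 (constant speed): v₀ = 6.50 m/s, a = 0 m/s².
v = v₀ + at = 6.50 + (0)(17.5) = 6.50 m/s
Δx = v₀t + ½at² = 6.50·17.5 + 0.5·0·17.5² = 114 m

Phase 3 (decelerating): v₀ = 6.50 m/s, a = -2 m/s².
v = v₀ + at → t = (0 − 6.50) / -2 = 3.25 s
v² = v₀² + 2aΔx → Δx = (0² − 6.50²)/(2·-2) = 10.6 m
Total time = 2.71 + 17.5 + 3.25 = 23.5 s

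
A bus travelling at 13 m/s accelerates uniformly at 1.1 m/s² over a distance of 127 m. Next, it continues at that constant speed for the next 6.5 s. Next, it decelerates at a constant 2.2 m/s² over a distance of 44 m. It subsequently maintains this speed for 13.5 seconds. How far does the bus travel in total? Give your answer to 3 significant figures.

524 m

Phase 1 (accelerating): v₀ = 13.0 m/s, a = 1.1 m/s².
v² = v₀² + 2aΔx = 13.0² + 2·1.1·127 = 448 → v = 21.2 m/s
t = (v − v₀)/a = (21.2 − 13.0)/1.1 = 7.43 s

Phase 2 (constant speed): v₀ = 21.2 m/s, a = 0 m/s².
v = v₀ + at = 21.2 + (0)(6.5) = 21.2 m/s
Δx = v₀t + ½at² = 21.2·6.5 + 0.5·0·6.5² = 138 m

Phase 3 (decelerating): v₀ = 21.2 m/s, a = -2.2 m/s².
v² = v₀² + 2aΔx = 21.2² + 2·-2.2·44 = 255 → v = 16.0 m/s
t = (v − v₀)/a = (16.0 − 21.2)/-2.2 = 2.37 s

Phase 4 (constant speed): v₀ = 16.0 m/s, a = 0 m/s².
v = v₀ + at = 16.0 + (0)(13.5) = 16.0 m/s
Δx = v₀t + ½at² = 16.0·13.5 + 0.5·0·13.5² = 215 m
Total distance = 127 + 138 + 44.0 + 215 = 524 m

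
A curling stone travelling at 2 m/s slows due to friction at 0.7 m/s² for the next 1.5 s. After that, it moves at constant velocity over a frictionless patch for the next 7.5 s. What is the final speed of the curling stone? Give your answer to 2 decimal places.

0.95 m/s

Phase 1 (decelerating): v₀ = 2.00 m/s, a = -0.7 m/s².
v = v₀ + at = 2.00 + (-0.7)(1.5) = 0.950 m/s
Δx = v₀t + ½at² = 2.00·1.5 + 0.5·-0.7·1.5² = 2.21 m

Phase 2 (constant speed): v₀ = 0.950 m/s, a = 0 m/s².
v = v₀ + at = 0.950 + (0)(7.5) = 0.950 m/s
Δx = v₀t + ½at² = 0.950·7.5 + 0.5·0·7.5² = 7.13 m
Final speed = 0.950 m/s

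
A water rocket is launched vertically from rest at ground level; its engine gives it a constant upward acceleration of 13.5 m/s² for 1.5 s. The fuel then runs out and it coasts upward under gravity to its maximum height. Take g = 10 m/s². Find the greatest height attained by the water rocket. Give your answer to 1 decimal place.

35.7 m

Phase 1 (powered ascent): v₀ = 0 m/s, a = 13.5 m/s².
v = v₀ + at = 0 + (13.5)(1.5) = 20.2 m/s
Δx = v₀t + ½at² = 0·1.5 + 0.5·13.5·1.5² = 15.2 m

Phase 2 (coasting upward): v₀ = 20.2 m/s, a = -10 m/s².
v = v₀ + at → t = (0 − 20.2) / -10 = 2.02 s
v² = v₀² + 2aΔx → Δx = (0² − 20.2²)/(2·-10) = 20.5 m
Maximum height = 15.2 + 20.5 = 35.7 m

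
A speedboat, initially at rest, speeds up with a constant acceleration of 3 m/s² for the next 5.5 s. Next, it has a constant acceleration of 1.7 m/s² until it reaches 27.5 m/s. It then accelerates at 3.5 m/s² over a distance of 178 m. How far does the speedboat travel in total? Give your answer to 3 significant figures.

366 m

Phase 1 (accelerating): v₀ = 0 m/s, a = 3 m/s².
v = v₀ + at = 0 + (3)(5.5) = 16.5 m/s
Δx = v₀t + ½at² = 0·5.5 + 0.5·3·5.5² = 45.4 m

Phase 2 (accelerating): v₀ = 16.5 m/s, a = 1.7 m/s².
v = v₀ + at → t = (27.5 − 16.5) / 1.7 = 6.47 s
v² = v₀² + 2aΔx → Δx = (27.5² − 16.5²)/(2·1.7) = 142 m

Phase 3 (accelerating): v₀ = 27.5 m/s, a = 3.5 m/s².
v² = v₀² + 2aΔx = 27.5² + 2·3.5·178 = 2000 → v = 44.7 m/s
t = (v − v₀)/a = (44.7 − 27.5)/3.5 = 4.93 s
Total distance = 45.4 + 142 + 178 = 366 m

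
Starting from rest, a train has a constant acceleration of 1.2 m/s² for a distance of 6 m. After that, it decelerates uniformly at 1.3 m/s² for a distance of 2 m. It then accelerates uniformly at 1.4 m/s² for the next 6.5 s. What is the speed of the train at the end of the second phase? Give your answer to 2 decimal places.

3.03 m/s

Phase 1 (accelerating): v₀ = 0 m/s, a = 1.2 m/s².
v² = v₀² + 2aΔx = 0² + 2·1.2·6 = 14.4 → v = 3.79 m/s
t = (v − v₀)/a = (3.79 − 0)/1.2 = 3.16 s

Phase 2 (decelerating): v₀ = 3.79 m/s, a = -1.3 m/s².
v² = v₀² + 2aΔx = 3.79² + 2·-1.3·2 = 9.20 → v = 3.03 m/s
t = (v − v₀)/a = (3.03 − 3.79)/-1.3 = 0.586 s
Speed at end of phase 2 = 3.03 m/s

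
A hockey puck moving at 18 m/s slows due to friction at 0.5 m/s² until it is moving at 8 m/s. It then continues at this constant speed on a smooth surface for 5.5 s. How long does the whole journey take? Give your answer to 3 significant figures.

Phase 1 (decelerating): v₀ = 18.0 m/s, a = -0.5 m/s².
v = v₀ + at → t = (8 − 18.0) / -0.5 = 20.0 s
v² = v₀² + 2aΔx → Δx = (8² − 18.0²)/(2·-0.5) = 260 m

Phase 2 (constant speed): v₀ = 8.00 m/s, a = 0 m/s².
v = v₀ + at = 8.00 + (0)(5.5) = 8.00 m/s
Δx = v₀t + ½at² = 8.00·5.5 + 0.5·0·5.5² = 44.0 m
Total time = 20.0 + 5.50 = 25.5 s

25.5 s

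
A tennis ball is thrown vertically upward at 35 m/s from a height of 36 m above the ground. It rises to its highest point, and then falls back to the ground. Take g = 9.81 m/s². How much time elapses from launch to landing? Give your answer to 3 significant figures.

8.05 s

Phase 1 (rising): v₀ = 35.0 m/s, a = -9.81 m/s².
v = v₀ + at → t = (0 − 35.0) / -9.81 = 3.57 s
v² = v₀² + 2aΔx → Δx = (0² − 35.0²)/(2·-9.81) = 62.4 m

Phase 2 (falling): v₀ = 0 m/s, a = -9.81 m/s².
Falls 98.4 m from rest: t = √(2·98.4/9.81) = 4.48 s; v = g·t = 43.9 m/s.
Total time = 3.57 + 4.48 = 8.05 s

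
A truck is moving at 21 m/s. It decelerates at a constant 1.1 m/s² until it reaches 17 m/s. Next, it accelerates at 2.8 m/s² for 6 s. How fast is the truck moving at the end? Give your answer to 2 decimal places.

33.80 m/s

Phase 1 (decelerating): v₀ = 21.0 m/s, a = -1.1 m/s².
v = v₀ + at → t = (17 − 21.0) / -1.1 = 3.64 s
v² = v₀² + 2aΔx → Δx = (17² − 21.0²)/(2·-1.1) = 69.1 m

Phase 2 (accelerating): v₀ = 17.0 m/s, a = 2.8 m/s².
v = v₀ + at = 17.0 + (2.8)(6) = 33.8 m/s
Δx = v₀t + ½at² = 17.0·6 + 0.5·2.8·6² = 152 m
Final speed = 33.8 m/s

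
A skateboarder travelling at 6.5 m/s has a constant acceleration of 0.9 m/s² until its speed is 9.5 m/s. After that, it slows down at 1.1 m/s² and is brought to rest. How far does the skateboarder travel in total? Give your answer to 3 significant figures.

67.7 m

Phase 1 (accelerating): v₀ = 6.50 m/s, a = 0.9 m/s².
v = v₀ + at → t = (9.5 − 6.50) / 0.9 = 3.33 s
v² = v₀² + 2aΔx → Δx = (9.5² − 6.50²)/(2·0.9) = 26.7 m

Phase 2 (decelerating): v₀ = 9.50 m/s, a = -1.1 m/s².
v = v₀ + at → t = (0 − 9.50) / -1.1 = 8.64 s
v² = v₀² + 2aΔx → Δx = (0² − 9.50²)/(2·-1.1) = 41.0 m
Total distance = 26.7 + 41.0 = 67.7 m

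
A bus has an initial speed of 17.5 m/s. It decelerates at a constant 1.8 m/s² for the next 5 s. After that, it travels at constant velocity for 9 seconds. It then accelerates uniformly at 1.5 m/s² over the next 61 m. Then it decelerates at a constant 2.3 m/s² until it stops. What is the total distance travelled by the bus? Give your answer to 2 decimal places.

257.99 m

Phase 1 (decelerating): v₀ = 17.5 m/s, a = -1.8 m/s².
v = v₀ + at = 17.5 + (-1.8)(5) = 8.50 m/s
Δx = v₀t + ½at² = 17.5·5 + 0.5·-1.8·5² = 65.0 m

Phase 2 (constant speed): v₀ = 8.50 m/s, a = 0 m/s².
v = v₀ + at = 8.50 + (0)(9) = 8.50 m/s
Δx = v₀t + ½at² = 8.50·9 + 0.5·0·9² = 76.5 m

Phase 3 (accelerating): v₀ = 8.50 m/s, a = 1.5 m/s².
v² = v₀² + 2aΔx = 8.50² + 2·1.5·61 = 255 → v = 16.0 m/s
t = (v − v₀)/a = (16.0 − 8.50)/1.5 = 4.98 s

Phase 4 (decelerating): v₀ = 16.0 m/s, a = -2.3 m/s².
v = v₀ + at → t = (0 − 16.0) / -2.3 = 6.95 s
v² = v₀² + 2aΔx → Δx = (0² − 16.0²)/(2·-2.3) = 55.5 m
Total distance = 65.0 + 76.5 + 61.0 + 55.5 = 258 m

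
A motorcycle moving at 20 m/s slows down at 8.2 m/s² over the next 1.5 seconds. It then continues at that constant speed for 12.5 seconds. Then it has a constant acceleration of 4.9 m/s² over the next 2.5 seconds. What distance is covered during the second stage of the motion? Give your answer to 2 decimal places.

96.25 m

Phase 1 (decelerating): v₀ = 20.0 m/s, a = -8.2 m/s².
v = v₀ + at = 20.0 + (-8.2)(1.5) = 7.70 m/s
Δx = v₀t + ½at² = 20.0·1.5 + 0.5·-8.2·1.5² = 20.8 m

Phase 2 (constant speed): v₀ = 7.70 m/s, a = 0 m/s².
v = v₀ + at = 7.70 + (0)(12.5) = 7.70 m/s
Δx = v₀t + ½at² = 7.70·12.5 + 0.5·0·12.5² = 96.3 m
Distance in phase 2 = 96.3 m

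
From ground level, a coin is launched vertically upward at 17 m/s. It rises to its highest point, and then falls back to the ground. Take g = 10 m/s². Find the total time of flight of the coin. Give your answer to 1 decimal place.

Phase 1 (rising): v₀ = 17.0 m/s, a = -10 m/s².
v = v₀ + at → t = (0 − 17.0) / -10 = 1.70 s
v² = v₀² + 2aΔx → Δx = (0² − 17.0²)/(2·-10) = 14.4 m

Phase 2 (falling): v₀ = 0 m/s, a = -10 m/s².
Falls 14.4 m from rest: t = √(2·14.4/10) = 1.70 s; v = g·t = 17.0 m/s.
Total time = 1.70 + 1.70 = 3.40 s

3.4 s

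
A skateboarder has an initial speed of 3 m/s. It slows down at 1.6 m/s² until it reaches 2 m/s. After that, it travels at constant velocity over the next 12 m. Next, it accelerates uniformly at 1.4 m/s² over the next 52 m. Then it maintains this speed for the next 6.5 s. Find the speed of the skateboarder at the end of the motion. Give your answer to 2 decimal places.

12.23 m/s

Phase 1 (decelerating): v₀ = 3.00 m/s, a = -1.6 m/s².
v = v₀ + at → t = (2 − 3.00) / -1.6 = 0.625 s
v² = v₀² + 2aΔx → Δx = (2² − 3.00²)/(2·-1.6) = 1.56 m

Phase 2 (constant speed): v₀ = 2.00 m/s, a = 0 m/s².
Constant speed: t = d/v = 12/2.00 = 6.00 s

Phase 3 (accelerating): v₀ = 2.00 m/s, a = 1.4 m/s².
v² = v₀² + 2aΔx = 2.00² + 2·1.4·52 = 150 → v = 12.2 m/s
t = (v − v₀)/a = (12.2 − 2.00)/1.4 = 7.31 s

Phase 4 (constant speed): v₀ = 12.2 m/s, a = 0 m/s².
v = v₀ + at = 12.2 + (0)(6.5) = 12.2 m/s
Δx = v₀t + ½at² = 12.2·6.5 + 0.5·0·6.5² = 79.5 m
Final speed = 12.2 m/s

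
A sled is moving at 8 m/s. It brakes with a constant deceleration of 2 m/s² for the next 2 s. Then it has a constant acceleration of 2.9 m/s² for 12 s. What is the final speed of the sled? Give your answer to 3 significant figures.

38.8 m/s

Phase 1 (decelerating): v₀ = 8.00 m/s, a = -2 m/s².
v = v₀ + at = 8.00 + (-2)(2) = 4.00 m/s
Δx = v₀t + ½at² = 8.00·2 + 0.5·-2·2² = 12.0 m

Phase 2 (accelerating): v₀ = 4.00 m/s, a = 2.9 m/s².
v = v₀ + at = 4.00 + (2.9)(12) = 38.8 m/s
Δx = v₀t + ½at² = 4.00·12 + 0.5·2.9·12² = 257 m
Final speed = 38.8 m/s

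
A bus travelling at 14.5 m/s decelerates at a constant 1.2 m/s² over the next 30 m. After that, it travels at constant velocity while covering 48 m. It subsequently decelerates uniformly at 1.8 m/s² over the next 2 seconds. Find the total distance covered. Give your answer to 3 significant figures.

Phase 1 (decelerating): v₀ = 14.5 m/s, a = -1.2 m/s².
v² = v₀² + 2aΔx = 14.5² + 2·-1.2·30 = 138 → v = 11.8 m/s
t = (v − v₀)/a = (11.8 − 14.5)/-1.2 = 2.29 s

Phase 2 (constant speed): v₀ = 11.8 m/s, a = 0 m/s².
Constant speed: t = d/v = 48/11.8 = 4.08 s

Phase 3 (decelerating): v₀ = 11.8 m/s, a = -1.8 m/s².
v = v₀ + at = 11.8 + (-1.8)(2) = 8.16 m/s
Δx = v₀t + ½at² = 11.8·2 + 0.5·-1.8·2² = 19.9 m
Total distance = 30.0 + 48.0 + 19.9 = 97.9 m

97.9 m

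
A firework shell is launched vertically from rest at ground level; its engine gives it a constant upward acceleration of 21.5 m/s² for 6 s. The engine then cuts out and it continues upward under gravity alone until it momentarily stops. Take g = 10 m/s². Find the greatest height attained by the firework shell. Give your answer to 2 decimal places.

1219.05 m

Phase 1 (powered ascent): v₀ = 0 m/s, a = 21.5 m/s².
v = v₀ + at = 0 + (21.5)(6) = 129 m/s
Δx = v₀t + ½at² = 0·6 + 0.5·21.5·6² = 387 m

Phase 2 (coasting upward): v₀ = 129 m/s, a = -10 m/s².
v = v₀ + at → t = (0 − 129) / -10 = 12.9 s
v² = v₀² + 2aΔx → Δx = (0² − 129²)/(2·-10) = 832 m
Maximum height = 387 + 832 = 1220 m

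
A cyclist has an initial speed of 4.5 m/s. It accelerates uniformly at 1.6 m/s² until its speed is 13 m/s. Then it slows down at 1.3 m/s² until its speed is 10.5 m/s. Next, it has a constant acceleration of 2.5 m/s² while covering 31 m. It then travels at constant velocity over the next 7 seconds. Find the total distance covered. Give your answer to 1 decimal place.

214.1 m

Phase 1 (accelerating): v₀ = 4.50 m/s, a = 1.6 m/s².
v = v₀ + at → t = (13 − 4.50) / 1.6 = 5.31 s
v² = v₀² + 2aΔx → Δx = (13² − 4.50²)/(2·1.6) = 46.5 m

Phase 2 (decelerating): v₀ = 13.0 m/s, a = -1.3 m/s².
v = v₀ + at → t = (10.5 − 13.0) / -1.3 = 1.92 s
v² = v₀² + 2aΔx → Δx = (10.5² − 13.0²)/(2·-1.3) = 22.6 m

Phase 3 (accelerating): v₀ = 10.5 m/s, a = 2.5 m/s².
v² = v₀² + 2aΔx = 10.5² + 2·2.5·31 = 265 → v = 16.3 m/s
t = (v − v₀)/a = (16.3 − 10.5)/2.5 = 2.31 s

Phase 4 (constant speed): v₀ = 16.3 m/s, a = 0 m/s².
v = v₀ + at = 16.3 + (0)(7) = 16.3 m/s
Δx = v₀t + ½at² = 16.3·7 + 0.5·0·7² = 114 m
Total distance = 46.5 + 22.6 + 31.0 + 114 = 214 m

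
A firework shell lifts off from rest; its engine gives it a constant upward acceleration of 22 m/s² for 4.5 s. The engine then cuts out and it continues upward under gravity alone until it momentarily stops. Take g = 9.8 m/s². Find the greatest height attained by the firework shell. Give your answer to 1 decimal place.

722.8 m

Phase 1 (powered ascent): v₀ = 0 m/s, a = 22 m/s².
v = v₀ + at = 0 + (22)(4.5) = 99.0 m/s
Δx = v₀t + ½at² = 0·4.5 + 0.5·22·4.5² = 223 m

Phase 2 (coasting upward): v₀ = 99.0 m/s, a = -9.8 m/s².
v = v₀ + at → t = (0 − 99.0) / -9.8 = 10.1 s
v² = v₀² + 2aΔx → Δx = (0² − 99.0²)/(2·-9.8) = 500 m
Maximum height = 223 + 500 = 723 m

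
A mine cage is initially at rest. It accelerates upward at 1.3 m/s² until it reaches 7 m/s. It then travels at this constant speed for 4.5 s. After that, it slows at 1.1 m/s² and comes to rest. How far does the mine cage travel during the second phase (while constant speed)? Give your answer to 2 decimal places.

31.50 m

Phase 1 (accelerating): v₀ = 0 m/s, a = 1.3 m/s².
v = v₀ + at → t = (7 − 0) / 1.3 = 5.38 s
v² = v₀² + 2aΔx → Δx = (7² − 0²)/(2·1.3) = 18.8 m

Phase 2 (constant speed): v₀ = 7.00 m/s, a = 0 m/s².
v = v₀ + at = 7.00 + (0)(4.5) = 7.00 m/s
Δx = v₀t + ½at² = 7.00·4.5 + 0.5·0·4.5² = 31.5 m
Distance in phase 2 = 31.5 m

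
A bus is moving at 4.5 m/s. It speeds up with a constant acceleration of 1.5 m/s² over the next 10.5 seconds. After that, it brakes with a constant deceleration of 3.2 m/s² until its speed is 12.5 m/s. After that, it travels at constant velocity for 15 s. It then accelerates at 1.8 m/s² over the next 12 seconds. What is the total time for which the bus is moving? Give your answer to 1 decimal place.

39.9 s

Phase 1 (accelerating): v₀ = 4.50 m/s, a = 1.5 m/s².
v = v₀ + at = 4.50 + (1.5)(10.5) = 20.2 m/s
Δx = v₀t + ½at² = 4.50·10.5 + 0.5·1.5·10.5² = 130 m

Phase 2 (decelerating): v₀ = 20.2 m/s, a = -3.2 m/s².
v = v₀ + at → t = (12.5 − 20.2) / -3.2 = 2.42 s
v² = v₀² + 2aΔx → Δx = (12.5² − 20.2²)/(2·-3.2) = 39.7 m

Phase 3 (constant speed): v₀ = 12.5 m/s, a = 0 m/s².
v = v₀ + at = 12.5 + (0)(15) = 12.5 m/s
Δx = v₀t + ½at² = 12.5·15 + 0.5·0·15² = 188 m

Phase 4 (accelerating): v₀ = 12.5 m/s, a = 1.8 m/s².
v = v₀ + at = 12.5 + (1.8)(12) = 34.1 m/s
Δx = v₀t + ½at² = 12.5·12 + 0.5·1.8·12² = 280 m
Total time = 10.5 + 2.42 + 15.0 + 12.0 = 39.9 s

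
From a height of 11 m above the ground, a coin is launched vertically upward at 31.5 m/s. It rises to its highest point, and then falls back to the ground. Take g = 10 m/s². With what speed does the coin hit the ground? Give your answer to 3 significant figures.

Phase 1 (rising): v₀ = 31.5 m/s, a = -10 m/s².
v = v₀ + at → t = (0 − 31.5) / -10 = 3.15 s
v² = v₀² + 2aΔx → Δx = (0² − 31.5²)/(2·-10) = 49.6 m

Phase 2 (falling): v₀ = 0 m/s, a = -10 m/s².
Falls 60.6 m from rest: t = √(2·60.6/10) = 3.48 s; v = g·t = 34.8 m/s.
Final speed = 34.8 m/s

34.8 m/s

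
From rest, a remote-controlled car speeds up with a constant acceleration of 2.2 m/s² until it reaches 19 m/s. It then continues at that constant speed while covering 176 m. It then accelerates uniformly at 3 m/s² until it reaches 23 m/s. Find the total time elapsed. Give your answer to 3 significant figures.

19.2 s

Phase 1 (accelerating): v₀ = 0 m/s, a = 2.2 m/s².
v = v₀ + at → t = (19 − 0) / 2.2 = 8.64 s
v² = v₀² + 2aΔx → Δx = (19² − 0²)/(2·2.2) = 82.0 m

Phase 2 (constant speed): v₀ = 19.0 m/s, a = 0 m/s².
Constant speed: t = d/v = 176/19.0 = 9.26 s

Phase 3 (accelerating): v₀ = 19.0 m/s, a = 3 m/s².
v = v₀ + at → t = (23 − 19.0) / 3 = 1.33 s
v² = v₀² + 2aΔx → Δx = (23² − 19.0²)/(2·3) = 28.0 m
Total time = 8.64 + 9.26 + 1.33 = 19.2 s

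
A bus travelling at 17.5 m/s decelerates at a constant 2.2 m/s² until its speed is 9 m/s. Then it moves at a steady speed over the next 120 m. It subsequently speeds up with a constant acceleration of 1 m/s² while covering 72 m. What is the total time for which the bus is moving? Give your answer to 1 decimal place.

Phase 1 (decelerating): v₀ = 17.5 m/s, a = -2.2 m/s².
v = v₀ + at → t = (9 − 17.5) / -2.2 = 3.86 s
v² = v₀² + 2aΔx → Δx = (9² − 17.5²)/(2·-2.2) = 51.2 m

Phase 2 (constant speed): v₀ = 9.00 m/s, a = 0 m/s².
Constant speed: t = d/v = 120/9.00 = 13.3 s

Phase 3 (accelerating): v₀ = 9.00 m/s, a = 1 m/s².
v² = v₀² + 2aΔx = 9.00² + 2·1·72 = 225 → v = 15.0 m/s
t = (v − v₀)/a = (15.0 − 9.00)/1 = 6.00 s
Total time = 3.86 + 13.3 + 6.00 = 23.2 s

23.2 s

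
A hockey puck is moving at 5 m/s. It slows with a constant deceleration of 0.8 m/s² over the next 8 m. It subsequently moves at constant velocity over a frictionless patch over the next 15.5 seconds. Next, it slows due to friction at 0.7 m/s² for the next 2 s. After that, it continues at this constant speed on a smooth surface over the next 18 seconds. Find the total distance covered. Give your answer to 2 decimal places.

105.40 m

Phase 1 (decelerating): v₀ = 5.00 m/s, a = -0.8 m/s².
v² = v₀² + 2aΔx = 5.00² + 2·-0.8·8 = 12.2 → v = 3.49 m/s
t = (v − v₀)/a = (3.49 − 5.00)/-0.8 = 1.88 s

Phase 2 (constant speed): v₀ = 3.49 m/s, a = 0 m/s².
v = v₀ + at = 3.49 + (0)(15.5) = 3.49 m/s
Δx = v₀t + ½at² = 3.49·15.5 + 0.5·0·15.5² = 54.1 m

Phase 3 (decelerating): v₀ = 3.49 m/s, a = -0.7 m/s².
v = v₀ + at = 3.49 + (-0.7)(2) = 2.09 m/s
Δx = v₀t + ½at² = 3.49·2 + 0.5·-0.7·2² = 5.59 m

Phase 4 (constant speed): v₀ = 2.09 m/s, a = 0 m/s².
v = v₀ + at = 2.09 + (0)(18) = 2.09 m/s
Δx = v₀t + ½at² = 2.09·18 + 0.5·0·18² = 37.7 m
Total distance = 8.00 + 54.1 + 5.59 + 37.7 = 105 m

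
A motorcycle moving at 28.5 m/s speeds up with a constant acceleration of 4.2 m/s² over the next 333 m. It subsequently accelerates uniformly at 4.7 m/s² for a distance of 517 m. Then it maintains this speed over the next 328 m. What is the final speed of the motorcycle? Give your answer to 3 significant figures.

92.0 m/s

Phase 1 (accelerating): v₀ = 28.5 m/s, a = 4.2 m/s².
v² = v₀² + 2aΔx = 28.5² + 2·4.2·333 = 3610 → v = 60.1 m/s
t = (v − v₀)/a = (60.1 − 28.5)/4.2 = 7.52 s

Phase 2 (accelerating): v₀ = 60.1 m/s, a = 4.7 m/s².
v² = v₀² + 2aΔx = 60.1² + 2·4.7·517 = 8470 → v = 92.0 m/s
t = (v − v₀)/a = (92.0 − 60.1)/4.7 = 6.80 s

Phase 3 (constant speed): v₀ = 92.0 m/s, a = 0 m/s².
Constant speed: t = d/v = 328/92.0 = 3.56 s
Final speed = 92.0 m/s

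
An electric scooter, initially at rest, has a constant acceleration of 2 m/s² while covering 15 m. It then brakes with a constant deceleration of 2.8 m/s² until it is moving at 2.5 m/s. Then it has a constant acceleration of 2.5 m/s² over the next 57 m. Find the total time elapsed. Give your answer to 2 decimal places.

11.57 s

Phase 1 (accelerating): v₀ = 0 m/s, a = 2 m/s².
v² = v₀² + 2aΔx = 0² + 2·2·15 = 60.0 → v = 7.75 m/s
t = (v − v₀)/a = (7.75 − 0)/2 = 3.87 s

Phase 2 (decelerating): v₀ = 7.75 m/s, a = -2.8 m/s².
v = v₀ + at → t = (2.5 − 7.75) / -2.8 = 1.87 s
v² = v₀² + 2aΔx → Δx = (2.5² − 7.75²)/(2·-2.8) = 9.60 m

Phase 3 (accelerating): v₀ = 2.50 m/s, a = 2.5 m/s².
v² = v₀² + 2aΔx = 2.50² + 2·2.5·57 = 291 → v = 17.1 m/s
t = (v − v₀)/a = (17.1 − 2.50)/2.5 = 5.83 s
Total time = 3.87 + 1.87 + 5.83 = 11.6 s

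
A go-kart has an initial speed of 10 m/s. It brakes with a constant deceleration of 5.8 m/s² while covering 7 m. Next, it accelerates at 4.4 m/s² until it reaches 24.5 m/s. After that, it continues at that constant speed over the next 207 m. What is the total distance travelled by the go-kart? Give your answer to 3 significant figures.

Phase 1 (decelerating): v₀ = 10.0 m/s, a = -5.8 m/s².
v² = v₀² + 2aΔx = 10.0² + 2·-5.8·7 = 18.8 → v = 4.34 m/s
t = (v − v₀)/a = (4.34 − 10.0)/-5.8 = 0.977 s

Phase 2 (accelerating): v₀ = 4.34 m/s, a = 4.4 m/s².
v = v₀ + at → t = (24.5 − 4.34) / 4.4 = 4.58 s
v² = v₀² + 2aΔx → Δx = (24.5² − 4.34²)/(2·4.4) = 66.1 m

Phase 3 (constant speed): v₀ = 24.5 m/s, a = 0 m/s².
Constant speed: t = d/v = 207/24.5 = 8.45 s
Total distance = 7.00 + 66.1 + 207 = 280 m

280 m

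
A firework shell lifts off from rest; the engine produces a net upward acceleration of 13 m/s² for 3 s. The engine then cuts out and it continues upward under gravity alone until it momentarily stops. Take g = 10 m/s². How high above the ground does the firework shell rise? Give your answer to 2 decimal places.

Phase 1 (powered ascent): v₀ = 0 m/s, a = 13 m/s².
v = v₀ + at = 0 + (13)(3) = 39.0 m/s
Δx = v₀t + ½at² = 0·3 + 0.5·13·3² = 58.5 m

Phase 2 (coasting upward): v₀ = 39.0 m/s, a = -10 m/s².
v = v₀ + at → t = (0 − 39.0) / -10 = 3.90 s
v² = v₀² + 2aΔx → Δx = (0² − 39.0²)/(2·-10) = 76.0 m
Maximum height = 58.5 + 76.0 = 135 m

134.55 m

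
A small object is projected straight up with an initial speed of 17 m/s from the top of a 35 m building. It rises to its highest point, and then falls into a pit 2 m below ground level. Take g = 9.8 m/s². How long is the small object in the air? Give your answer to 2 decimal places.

Phase 1 (rising): v₀ = 17.0 m/s, a = -9.8 m/s².
v = v₀ + at → t = (0 − 17.0) / -9.8 = 1.73 s
v² = v₀² + 2aΔx → Δx = (0² − 17.0²)/(2·-9.8) = 14.7 m

Phase 2 (falling): v₀ = 0 m/s, a = -9.8 m/s².
Falls 51.7 m from rest: t = √(2·51.7/9.8) = 3.25 s; v = g·t = 31.8 m/s.
Total time = 1.73 + 3.25 = 4.98 s

4.98 s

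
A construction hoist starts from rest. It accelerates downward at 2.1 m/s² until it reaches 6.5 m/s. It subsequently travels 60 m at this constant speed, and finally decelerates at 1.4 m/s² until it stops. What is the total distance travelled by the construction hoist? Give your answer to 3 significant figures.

Phase 1 (accelerating): v₀ = 0 m/s, a = 2.1 m/s².
v = v₀ + at → t = (6.5 − 0) / 2.1 = 3.10 s
v² = v₀² + 2aΔx → Δx = (6.5² − 0²)/(2·2.1) = 10.1 m

Phase 2 (constant speed): v₀ = 6.50 m/s, a = 0 m/s².
Constant speed: t = d/v = 60/6.50 = 9.23 s

Phase 3 (decelerating): v₀ = 6.50 m/s, a = -1.4 m/s².
v = v₀ + at → t = (0 − 6.50) / -1.4 = 4.64 s
v² = v₀² + 2aΔx → Δx = (0² − 6.50²)/(2·-1.4) = 15.1 m
Total distance = 10.1 + 60.0 + 15.1 = 85.1 m

85.1 m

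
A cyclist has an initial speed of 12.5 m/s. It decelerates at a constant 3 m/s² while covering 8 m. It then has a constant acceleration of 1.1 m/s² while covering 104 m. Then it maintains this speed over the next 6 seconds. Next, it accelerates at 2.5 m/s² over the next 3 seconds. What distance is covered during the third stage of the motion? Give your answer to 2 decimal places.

Phase 1 (decelerating): v₀ = 12.5 m/s, a = -3 m/s².
v² = v₀² + 2aΔx = 12.5² + 2·-3·8 = 108 → v = 10.4 m/s
t = (v − v₀)/a = (10.4 − 12.5)/-3 = 0.699 s

Phase 2 (accelerating): v₀ = 10.4 m/s, a = 1.1 m/s².
v² = v₀² + 2aΔx = 10.4² + 2·1.1·104 = 337 → v = 18.4 m/s
t = (v − v₀)/a = (18.4 − 10.4)/1.1 = 7.23 s

Phase 3 (constant speed): v₀ = 18.4 m/s, a = 0 m/s².
v = v₀ + at = 18.4 + (0)(6) = 18.4 m/s
Δx = v₀t + ½at² = 18.4·6 + 0.5·0·6² = 110 m
Distance in phase 3 = 110 m

110.15 m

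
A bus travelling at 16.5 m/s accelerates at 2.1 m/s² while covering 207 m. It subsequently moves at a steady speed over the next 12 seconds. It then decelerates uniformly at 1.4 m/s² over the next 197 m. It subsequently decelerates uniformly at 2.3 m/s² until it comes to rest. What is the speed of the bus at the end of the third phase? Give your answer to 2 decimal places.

24.29 m/s

Phase 1 (accelerating): v₀ = 16.5 m/s, a = 2.1 m/s².
v² = v₀² + 2aΔx = 16.5² + 2·2.1·207 = 1140 → v = 33.8 m/s
t = (v − v₀)/a = (33.8 − 16.5)/2.1 = 8.23 s

Phase 2 (constant speed): v₀ = 33.8 m/s, a = 0 m/s².
v = v₀ + at = 33.8 + (0)(12) = 33.8 m/s
Δx = v₀t + ½at² = 33.8·12 + 0.5·0·12² = 405 m

Phase 3 (decelerating): v₀ = 33.8 m/s, a = -1.4 m/s².
v² = v₀² + 2aΔx = 33.8² + 2·-1.4·197 = 590 → v = 24.3 m/s
t = (v − v₀)/a = (24.3 − 33.8)/-1.4 = 6.78 s
Speed at end of phase 3 = 24.3 m/s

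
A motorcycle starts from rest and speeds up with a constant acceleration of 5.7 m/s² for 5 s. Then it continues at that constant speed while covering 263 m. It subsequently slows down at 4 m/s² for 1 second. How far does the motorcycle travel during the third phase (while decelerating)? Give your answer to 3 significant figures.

26.5 m

Phase 1 (accelerating): v₀ = 0 m/s, a = 5.7 m/s².
v = v₀ + at = 0 + (5.7)(5) = 28.5 m/s
Δx = v₀t + ½at² = 0·5 + 0.5·5.7·5² = 71.2 m

Phase 2 (constant speed): v₀ = 28.5 m/s, a = 0 m/s².
Constant speed: t = d/v = 263/28.5 = 9.23 s

Phase 3 (decelerating): v₀ = 28.5 m/s, a = -4 m/s².
v = v₀ + at = 28.5 + (-4)(1) = 24.5 m/s
Δx = v₀t + ½at² = 28.5·1 + 0.5·-4·1² = 26.5 m
Distance in phase 3 = 26.5 m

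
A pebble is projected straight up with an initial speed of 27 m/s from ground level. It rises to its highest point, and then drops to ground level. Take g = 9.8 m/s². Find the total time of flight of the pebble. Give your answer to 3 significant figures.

5.51 s

Phase 1 (rising): v₀ = 27.0 m/s, a = -9.8 m/s².
v = v₀ + at → t = (0 − 27.0) / -9.8 = 2.76 s
v² = v₀² + 2aΔx → Δx = (0² − 27.0²)/(2·-9.8) = 37.2 m

Phase 2 (falling): v₀ = 0 m/s, a = -9.8 m/s².
Falls 37.2 m from rest: t = √(2·37.2/9.8) = 2.76 s; v = g·t = 27.0 m/s.
Total time = 2.76 + 2.76 = 5.51 s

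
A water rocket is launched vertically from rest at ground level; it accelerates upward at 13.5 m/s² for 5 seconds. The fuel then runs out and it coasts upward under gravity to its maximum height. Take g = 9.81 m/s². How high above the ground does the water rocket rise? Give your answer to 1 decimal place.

Phase 1 (powered ascent): v₀ = 0 m/s, a = 13.5 m/s².
v = v₀ + at = 0 + (13.5)(5) = 67.5 m/s
Δx = v₀t + ½at² = 0·5 + 0.5·13.5·5² = 169 m

Phase 2 (coasting upward): v₀ = 67.5 m/s, a = -9.81 m/s².
v = v₀ + at → t = (0 − 67.5) / -9.81 = 6.88 s
v² = v₀² + 2aΔx → Δx = (0² − 67.5²)/(2·-9.81) = 232 m
Maximum height = 169 + 232 = 401 m

401.0 m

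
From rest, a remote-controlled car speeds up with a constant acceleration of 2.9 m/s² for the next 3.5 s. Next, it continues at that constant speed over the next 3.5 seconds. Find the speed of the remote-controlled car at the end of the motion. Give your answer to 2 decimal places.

Phase 1 (accelerating): v₀ = 0 m/s, a = 2.9 m/s².
v = v₀ + at = 0 + (2.9)(3.5) = 10.2 m/s
Δx = v₀t + ½at² = 0·3.5 + 0.5·2.9·3.5² = 17.8 m

Phase 2 (constant speed): v₀ = 10.2 m/s, a = 0 m/s².
v = v₀ + at = 10.2 + (0)(3.5) = 10.2 m/s
Δx = v₀t + ½at² = 10.2·3.5 + 0.5·0·3.5² = 35.5 m
Final speed = 10.2 m/s

10.15 m/s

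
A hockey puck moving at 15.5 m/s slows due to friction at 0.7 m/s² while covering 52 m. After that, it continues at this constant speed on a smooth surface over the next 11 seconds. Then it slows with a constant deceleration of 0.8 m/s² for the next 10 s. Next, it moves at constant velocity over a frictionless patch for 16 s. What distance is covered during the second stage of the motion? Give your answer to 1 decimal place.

Phase 1 (decelerating): v₀ = 15.5 m/s, a = -0.7 m/s².
v² = v₀² + 2aΔx = 15.5² + 2·-0.7·52 = 167 → v = 12.9 m/s
t = (v − v₀)/a = (12.9 − 15.5)/-0.7 = 3.66 s

Phase 2 (constant speed): v₀ = 12.9 m/s, a = 0 m/s².
v = v₀ + at = 12.9 + (0)(11) = 12.9 m/s
Δx = v₀t + ½at² = 12.9·11 + 0.5·0·11² = 142 m
Distance in phase 2 = 142 m

142.3 m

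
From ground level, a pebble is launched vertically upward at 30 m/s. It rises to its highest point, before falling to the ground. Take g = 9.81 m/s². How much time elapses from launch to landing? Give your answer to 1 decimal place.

Phase 1 (rising): v₀ = 30.0 m/s, a = -9.81 m/s².
v = v₀ + at → t = (0 − 30.0) / -9.81 = 3.06 s
v² = v₀² + 2aΔx → Δx = (0² − 30.0²)/(2·-9.81) = 45.9 m

Phase 2 (falling): v₀ = 0 m/s, a = -9.81 m/s².
Falls 45.9 m from rest: t = √(2·45.9/9.81) = 3.06 s; v = g·t = 30.0 m/s.
Total time = 3.06 + 3.06 = 6.12 s

6.1 s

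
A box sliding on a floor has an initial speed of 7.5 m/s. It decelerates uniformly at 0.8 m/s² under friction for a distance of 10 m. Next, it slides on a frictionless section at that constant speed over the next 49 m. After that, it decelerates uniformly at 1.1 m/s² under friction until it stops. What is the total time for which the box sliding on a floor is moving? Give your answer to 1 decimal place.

Phase 1 (decelerating): v₀ = 7.50 m/s, a = -0.8 m/s².
v² = v₀² + 2aΔx = 7.50² + 2·-0.8·10 = 40.2 → v = 6.34 m/s
t = (v − v₀)/a = (6.34 − 7.50)/-0.8 = 1.44 s

Phase 2 (constant speed): v₀ = 6.34 m/s, a = 0 m/s².
Constant speed: t = d/v = 49/6.34 = 7.72 s

Phase 3 (decelerating): v₀ = 6.34 m/s, a = -1.1 m/s².
v = v₀ + at → t = (0 − 6.34) / -1.1 = 5.77 s
v² = v₀² + 2aΔx → Δx = (0² − 6.34²)/(2·-1.1) = 18.3 m
Total time = 1.44 + 7.72 + 5.77 = 14.9 s

14.9 s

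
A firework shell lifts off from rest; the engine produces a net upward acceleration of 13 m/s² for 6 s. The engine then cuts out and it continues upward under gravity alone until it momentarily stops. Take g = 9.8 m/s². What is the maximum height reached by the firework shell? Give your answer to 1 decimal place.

544.4 m

Phase 1 (powered ascent): v₀ = 0 m/s, a = 13 m/s².
v = v₀ + at = 0 + (13)(6) = 78.0 m/s
Δx = v₀t + ½at² = 0·6 + 0.5·13·6² = 234 m

Phase 2 (coasting upward): v₀ = 78.0 m/s, a = -9.8 m/s².
v = v₀ + at → t = (0 − 78.0) / -9.8 = 7.96 s
v² = v₀² + 2aΔx → Δx = (0² − 78.0²)/(2·-9.8) = 310 m
Maximum height = 234 + 310 = 544 m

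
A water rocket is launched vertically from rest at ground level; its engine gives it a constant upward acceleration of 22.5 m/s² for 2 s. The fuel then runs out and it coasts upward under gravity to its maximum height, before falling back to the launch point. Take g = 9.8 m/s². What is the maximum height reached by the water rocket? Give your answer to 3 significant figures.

Phase 1 (powered ascent): v₀ = 0 m/s, a = 22.5 m/s².
v = v₀ + at = 0 + (22.5)(2) = 45.0 m/s
Δx = v₀t + ½at² = 0·2 + 0.5·22.5·2² = 45.0 m

Phase 2 (coasting upward): v₀ = 45.0 m/s, a = -9.8 m/s².
v = v₀ + at → t = (0 − 45.0) / -9.8 = 4.59 s
v² = v₀² + 2aΔx → Δx = (0² − 45.0²)/(2·-9.8) = 103 m
Maximum height = 45.0 + 103 = 148 m

148 m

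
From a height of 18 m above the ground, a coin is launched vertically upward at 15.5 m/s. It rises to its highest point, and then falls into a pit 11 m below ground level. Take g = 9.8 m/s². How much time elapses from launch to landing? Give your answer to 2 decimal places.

Phase 1 (rising): v₀ = 15.5 m/s, a = -9.8 m/s².
v = v₀ + at → t = (0 − 15.5) / -9.8 = 1.58 s
v² = v₀² + 2aΔx → Δx = (0² − 15.5²)/(2·-9.8) = 12.3 m

Phase 2 (falling): v₀ = 0 m/s, a = -9.8 m/s².
Falls 41.3 m from rest: t = √(2·41.3/9.8) = 2.90 s; v = g·t = 28.4 m/s.
Total time = 1.58 + 2.90 = 4.48 s

4.48 s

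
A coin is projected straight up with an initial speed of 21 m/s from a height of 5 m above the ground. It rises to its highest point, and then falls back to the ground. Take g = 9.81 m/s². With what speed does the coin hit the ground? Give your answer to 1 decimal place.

Phase 1 (rising): v₀ = 21.0 m/s, a = -9.81 m/s².
v = v₀ + at → t = (0 − 21.0) / -9.81 = 2.14 s
v² = v₀² + 2aΔx → Δx = (0² − 21.0²)/(2·-9.81) = 22.5 m

Phase 2 (falling): v₀ = 0 m/s, a = -9.81 m/s².
Falls 27.5 m from rest: t = √(2·27.5/9.81) = 2.37 s; v = g·t = 23.2 m/s.
Final speed = 23.2 m/s

23.2 m/s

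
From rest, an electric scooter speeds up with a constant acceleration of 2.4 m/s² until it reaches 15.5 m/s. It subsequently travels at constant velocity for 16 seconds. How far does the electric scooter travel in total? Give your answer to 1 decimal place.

Phase 1 (accelerating): v₀ = 0 m/s, a = 2.4 m/s².
v = v₀ + at → t = (15.5 − 0) / 2.4 = 6.46 s
v² = v₀² + 2aΔx → Δx = (15.5² − 0²)/(2·2.4) = 50.1 m

Phase 2 (constant speed): v₀ = 15.5 m/s, a = 0 m/s².
v = v₀ + at = 15.5 + (0)(16) = 15.5 m/s
Δx = v₀t + ½at² = 15.5·16 + 0.5·0·16² = 248 m
Total distance = 50.1 + 248 = 298 m

298.1 m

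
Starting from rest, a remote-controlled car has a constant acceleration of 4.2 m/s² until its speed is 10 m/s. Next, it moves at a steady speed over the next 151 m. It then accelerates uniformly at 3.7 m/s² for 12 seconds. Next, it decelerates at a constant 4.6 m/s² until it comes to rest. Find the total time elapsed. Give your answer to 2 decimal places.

Phase 1 (accelerating): v₀ = 0 m/s, a = 4.2 m/s².
v = v₀ + at → t = (10 − 0) / 4.2 = 2.38 s
v² = v₀² + 2aΔx → Δx = (10² − 0²)/(2·4.2) = 11.9 m

Phase 2 (constant speed): v₀ = 10.0 m/s, a = 0 m/s².
Constant speed: t = d/v = 151/10.0 = 15.1 s

Phase 3 (accelerating): v₀ = 10.0 m/s, a = 3.7 m/s².
v = v₀ + at = 10.0 + (3.7)(12) = 54.4 m/s
Δx = v₀t + ½at² = 10.0·12 + 0.5·3.7·12² = 386 m

Phase 4 (decelerating): v₀ = 54.4 m/s, a = -4.6 m/s².
v = v₀ + at → t = (0 − 54.4) / -4.6 = 11.8 s
v² = v₀² + 2aΔx → Δx = (0² − 54.4²)/(2·-4.6) = 322 m
Total time = 2.38 + 15.1 + 12.0 + 11.8 = 41.3 s

41.31 s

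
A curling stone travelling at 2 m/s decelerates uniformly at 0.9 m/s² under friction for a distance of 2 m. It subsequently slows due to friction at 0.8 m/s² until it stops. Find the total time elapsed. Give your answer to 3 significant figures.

Phase 1 (decelerating): v₀ = 2.00 m/s, a = -0.9 m/s².
v² = v₀² + 2aΔx = 2.00² + 2·-0.9·2 = 0.400 → v = 0.632 m/s
t = (v − v₀)/a = (0.632 − 2.00)/-0.9 = 1.52 s

Phase 2 (decelerating): v₀ = 0.632 m/s, a = -0.8 m/s².
v = v₀ + at → t = (0 − 0.632) / -0.8 = 0.791 s
v² = v₀² + 2aΔx → Δx = (0² − 0.632²)/(2·-0.8) = 0.250 m
Total time = 1.52 + 0.791 = 2.31 s

2.31 s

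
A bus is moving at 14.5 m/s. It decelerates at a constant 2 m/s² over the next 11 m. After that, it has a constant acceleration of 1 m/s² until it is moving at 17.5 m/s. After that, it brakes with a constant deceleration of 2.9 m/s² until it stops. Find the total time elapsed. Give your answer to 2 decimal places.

11.44 s

Phase 1 (decelerating): v₀ = 14.5 m/s, a = -2 m/s².
v² = v₀² + 2aΔx = 14.5² + 2·-2·11 = 166 → v = 12.9 m/s
t = (v − v₀)/a = (12.9 − 14.5)/-2 = 0.803 s

Phase 2 (accelerating): v₀ = 12.9 m/s, a = 1 m/s².
v = v₀ + at → t = (17.5 − 12.9) / 1 = 4.61 s
v² = v₀² + 2aΔx → Δx = (17.5² − 12.9²)/(2·1) = 70.0 m

Phase 3 (decelerating): v₀ = 17.5 m/s, a = -2.9 m/s².
v = v₀ + at → t = (0 − 17.5) / -2.9 = 6.03 s
v² = v₀² + 2aΔx → Δx = (0² − 17.5²)/(2·-2.9) = 52.8 m
Total time = 0.803 + 4.61 + 6.03 = 11.4 s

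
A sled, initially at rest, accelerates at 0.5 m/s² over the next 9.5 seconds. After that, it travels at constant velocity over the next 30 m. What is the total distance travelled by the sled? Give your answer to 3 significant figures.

52.6 m

Phase 1 (accelerating): v₀ = 0 m/s, a = 0.5 m/s².
v = v₀ + at = 0 + (0.5)(9.5) = 4.75 m/s
Δx = v₀t + ½at² = 0·9.5 + 0.5·0.5·9.5² = 22.6 m

Phase 2 (constant speed): v₀ = 4.75 m/s, a = 0 m/s².
Constant speed: t = d/v = 30/4.75 = 6.32 s
Total distance = 22.6 + 30.0 = 52.6 m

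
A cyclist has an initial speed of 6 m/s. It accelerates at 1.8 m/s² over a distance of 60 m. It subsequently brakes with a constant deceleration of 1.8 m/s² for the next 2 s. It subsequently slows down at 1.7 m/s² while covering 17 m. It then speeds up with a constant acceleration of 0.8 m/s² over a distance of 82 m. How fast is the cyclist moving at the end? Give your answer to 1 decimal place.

Phase 1 (accelerating): v₀ = 6.00 m/s, a = 1.8 m/s².
v² = v₀² + 2aΔx = 6.00² + 2·1.8·60 = 252 → v = 15.9 m/s
t = (v − v₀)/a = (15.9 − 6.00)/1.8 = 5.49 s

Phase 2 (decelerating): v₀ = 15.9 m/s, a = -1.8 m/s².
v = v₀ + at = 15.9 + (-1.8)(2) = 12.3 m/s
Δx = v₀t + ½at² = 15.9·2 + 0.5·-1.8·2² = 28.1 m

Phase 3 (decelerating): v₀ = 12.3 m/s, a = -1.7 m/s².
v² = v₀² + 2aΔx = 12.3² + 2·-1.7·17 = 92.9 → v = 9.64 m/s
t = (v − v₀)/a = (9.64 − 12.3)/-1.7 = 1.55 s

Phase 4 (accelerating): v₀ = 9.64 m/s, a = 0.8 m/s².
v² = v₀² + 2aΔx = 9.64² + 2·0.8·82 = 224 → v = 15.0 m/s
t = (v − v₀)/a = (15.0 − 9.64)/0.8 = 6.67 s
Final speed = 15.0 m/s

15.0 m/s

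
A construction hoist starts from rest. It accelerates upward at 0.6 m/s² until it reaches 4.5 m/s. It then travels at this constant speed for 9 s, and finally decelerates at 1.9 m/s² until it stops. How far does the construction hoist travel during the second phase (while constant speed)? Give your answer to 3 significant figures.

40.5 m

Phase 1 (accelerating): v₀ = 0 m/s, a = 0.6 m/s².
v = v₀ + at → t = (4.5 − 0) / 0.6 = 7.50 s
v² = v₀² + 2aΔx → Δx = (4.5² − 0²)/(2·0.6) = 16.9 m

Phase 2 (constant speed): v₀ = 4.50 m/s, a = 0 m/s².
v = v₀ + at = 4.50 + (0)(9) = 4.50 m/s
Δx = v₀t + ½at² = 4.50·9 + 0.5·0·9² = 40.5 m
Distance in phase 2 = 40.5 m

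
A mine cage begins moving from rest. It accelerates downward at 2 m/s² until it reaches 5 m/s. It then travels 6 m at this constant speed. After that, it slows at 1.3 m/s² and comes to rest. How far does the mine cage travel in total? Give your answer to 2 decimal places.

21.87 m

Phase 1 (accelerating): v₀ = 0 m/s, a = 2 m/s².
v = v₀ + at → t = (5 − 0) / 2 = 2.50 s
v² = v₀² + 2aΔx → Δx = (5² − 0²)/(2·2) = 6.25 m

Phase 2 (constant speed): v₀ = 5.00 m/s, a = 0 m/s².
Constant speed: t = d/v = 6/5.00 = 1.20 s

Phase 3 (decelerating): v₀ = 5.00 m/s, a = -1.3 m/s².
v = v₀ + at → t = (0 − 5.00) / -1.3 = 3.85 s
v² = v₀² + 2aΔx → Δx = (0² − 5.00²)/(2·-1.3) = 9.62 m
Total distance = 6.25 + 6.00 + 9.62 = 21.9 m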